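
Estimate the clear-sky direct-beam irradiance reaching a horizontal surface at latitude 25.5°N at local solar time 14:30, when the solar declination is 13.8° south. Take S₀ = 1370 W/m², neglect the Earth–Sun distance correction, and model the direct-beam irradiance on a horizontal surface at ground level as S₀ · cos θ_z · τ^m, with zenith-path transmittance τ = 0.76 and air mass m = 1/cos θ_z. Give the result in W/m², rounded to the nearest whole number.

511 W/m²

Hour angle H = 15° × (14.5 − 12) = 37.50°.
cos θ_z = sin(25.5°) sin(-13.8°) + cos(25.5°) cos(-13.8°) cos(37.50°) = -0.1027 + 0.6954 = 0.5927.
Air mass m = 1/cos θ_z = 1/0.5927 = 1.687; τ^m = 0.76^1.687 = 0.6294.
Surface direct beam = 1370 × 0.5927 × 0.6294 = 511.07 W/m².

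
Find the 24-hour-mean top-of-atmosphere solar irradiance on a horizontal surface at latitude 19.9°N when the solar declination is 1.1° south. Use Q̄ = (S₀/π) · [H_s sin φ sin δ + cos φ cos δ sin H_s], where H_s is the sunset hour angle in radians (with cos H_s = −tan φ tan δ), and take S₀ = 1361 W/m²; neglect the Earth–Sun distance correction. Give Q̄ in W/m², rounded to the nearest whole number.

cos H_s = −tan(19.9°) · tan(-1.1°) = 0.0070, so H_s = arccos(0.0070) = 89.60°. In radians, H_s = 1.5638.
H_s sin φ sin δ = 1.5638 × 0.3404 × -0.0192 = -0.0102.
cos φ cos δ sin H_s = 0.9403 × 0.9998 × 1.0000 = 0.9401.
Q̄ = (1361/π) × (-0.0102 + 0.9401) = 433.22 × 0.9299 = 402.85 W/m².

403 W/m²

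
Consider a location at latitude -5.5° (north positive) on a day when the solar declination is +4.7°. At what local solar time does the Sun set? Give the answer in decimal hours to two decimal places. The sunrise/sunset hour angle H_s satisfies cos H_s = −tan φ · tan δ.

17.97 h

−tan φ tan δ = −(-0.0963)(0.0822) = 0.0079; H_s = arccos(0.0079) = 89.55°.
Sunset is at 12 + H_s/15 = 12 + 5.970 = 17.970 h local solar time.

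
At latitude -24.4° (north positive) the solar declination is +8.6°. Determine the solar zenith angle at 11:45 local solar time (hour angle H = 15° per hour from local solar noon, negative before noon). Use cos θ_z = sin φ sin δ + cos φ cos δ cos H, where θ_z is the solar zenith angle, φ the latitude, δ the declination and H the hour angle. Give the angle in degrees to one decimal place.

Hour angle H = 15° × (11.75 − 12) = -3.75°.
cos θ_z = sin φ sin δ + cos φ cos δ cos H = (-0.4131)(0.1495) + (0.9107)(0.9888)(0.9979) = 0.8369.
θ_z = arccos(0.8369) = 33.19°.

33.2°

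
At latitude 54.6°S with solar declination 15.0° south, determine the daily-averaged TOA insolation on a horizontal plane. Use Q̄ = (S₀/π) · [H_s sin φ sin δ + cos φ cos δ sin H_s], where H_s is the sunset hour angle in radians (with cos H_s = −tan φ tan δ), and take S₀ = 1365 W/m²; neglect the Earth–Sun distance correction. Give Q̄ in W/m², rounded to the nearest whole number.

405 W/m²

cos H_s = −tan(-54.6°) · tan(-15.0°) = -0.3770, so H_s = arccos(-0.3770) = 112.15°. In radians, H_s = 1.9574.
H_s sin φ sin δ = 1.9574 × -0.8151 × -0.2588 = 0.4129.
cos φ cos δ sin H_s = 0.5793 × 0.9659 × 0.9262 = 0.5183.
Q̄ = (1365/π) × (0.4129 + 0.5183) = 434.49 × 0.9312 = 404.60 W/m².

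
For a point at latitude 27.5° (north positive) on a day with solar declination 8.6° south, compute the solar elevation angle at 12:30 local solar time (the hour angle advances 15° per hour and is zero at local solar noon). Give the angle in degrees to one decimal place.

Hour angle H = 15° × (12.5 − 12) = 7.50°.
cos θ_z = sin(27.5°) sin(-8.6°) + cos(27.5°) cos(-8.6°) cos(7.50°) = -0.0690 + 0.8695 = 0.8005.
θ_z = arccos(0.8005) = 36.82°, so the elevation is 90° − 36.82° = 53.18°.

53.2°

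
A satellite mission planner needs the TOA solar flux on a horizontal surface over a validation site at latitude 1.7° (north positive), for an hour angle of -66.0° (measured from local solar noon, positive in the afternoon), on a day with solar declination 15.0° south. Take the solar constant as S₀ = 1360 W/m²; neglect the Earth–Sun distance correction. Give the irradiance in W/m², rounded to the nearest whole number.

cos θ_z = sin(1.7°) sin(-15.0°) + cos(1.7°) cos(-15.0°) cos(-66.00°) = -0.0077 + 0.3927 = 0.3850.
Top-of-atmosphere irradiance = S₀ cos θ_z = 1360 × 0.3850 = 523.60 W/m².

524 W/m²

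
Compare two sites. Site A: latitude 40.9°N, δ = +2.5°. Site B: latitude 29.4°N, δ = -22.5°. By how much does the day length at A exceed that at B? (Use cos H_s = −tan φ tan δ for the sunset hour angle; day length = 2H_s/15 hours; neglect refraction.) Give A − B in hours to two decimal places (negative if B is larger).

A: H_s = arccos(−tan 40.9° · tan 2.5°) = 92.17°, so 2H_s/15 = 12.2893 h.
B: H_s = arccos(−tan 29.4° · tan -22.5°) = 76.50°, so 2H_s/15 = 10.2000 h.
A − B = 12.2893 − 10.2000 = 2.0893 h.

+2.09 h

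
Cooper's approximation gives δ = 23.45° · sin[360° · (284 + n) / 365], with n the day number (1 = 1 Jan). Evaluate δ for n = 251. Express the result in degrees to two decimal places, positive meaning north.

360 × (284 + 251) / 365 = 527.671°; sin(527.671°) = 0.2135.
δ = 23.45 × 0.2135 = 5.007° ≈ +5.01°.

+5.01°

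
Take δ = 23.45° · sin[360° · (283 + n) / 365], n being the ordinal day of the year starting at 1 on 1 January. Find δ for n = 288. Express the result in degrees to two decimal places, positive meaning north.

360 × (283 + 288) / 365 = 563.178°; sin(563.178°) = -0.3936.
δ = 23.45 × -0.3936 = -9.230° ≈ -9.23°.

-9.23°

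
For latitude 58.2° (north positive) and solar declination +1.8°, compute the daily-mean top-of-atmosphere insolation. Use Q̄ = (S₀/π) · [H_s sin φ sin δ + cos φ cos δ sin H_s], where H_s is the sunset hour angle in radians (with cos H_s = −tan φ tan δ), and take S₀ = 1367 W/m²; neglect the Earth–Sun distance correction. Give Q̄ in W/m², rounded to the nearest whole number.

248 W/m²

The sunset hour angle satisfies cos H_s = −tan φ tan δ = -0.0507, giving H_s = 92.91°. In radians, H_s = 1.6216.
H_s sin φ sin δ = 1.6216 × 0.8499 × 0.0314 = 0.0433.
cos φ cos δ sin H_s = 0.5270 × 0.9995 × 0.9987 = 0.5261.
Q̄ = (1367/π) × (0.0433 + 0.5261) = 435.13 × 0.5694 = 247.76 W/m².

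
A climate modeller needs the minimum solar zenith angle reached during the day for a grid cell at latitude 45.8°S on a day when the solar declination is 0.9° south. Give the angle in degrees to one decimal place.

44.9°

At local solar noon the hour angle is zero, so the zenith angle is |φ − δ| = |-45.8° − (-0.9°)| = 44.9°.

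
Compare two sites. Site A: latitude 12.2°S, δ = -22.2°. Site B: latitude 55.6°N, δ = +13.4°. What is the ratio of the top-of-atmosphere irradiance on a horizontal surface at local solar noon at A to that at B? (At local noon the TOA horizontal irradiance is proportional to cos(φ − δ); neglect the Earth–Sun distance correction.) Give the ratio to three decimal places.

A: cos θ_z = cos(-12.2° − (-22.2°)) = 0.9848.
B: cos θ_z = cos(55.6° − (13.4°)) = 0.7408.
Ratio A/B = 0.9848 / 0.7408 = 1.3294.

1.329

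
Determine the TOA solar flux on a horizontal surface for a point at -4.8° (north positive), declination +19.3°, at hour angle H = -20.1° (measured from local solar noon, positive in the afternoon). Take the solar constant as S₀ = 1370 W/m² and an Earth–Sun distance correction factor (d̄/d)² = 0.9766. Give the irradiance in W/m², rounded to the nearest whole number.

cos θ_z = sin(-4.8°) sin(19.3°) + cos(-4.8°) cos(19.3°) cos(-20.10°) = -0.0277 + 0.8832 = 0.8555.
Top-of-atmosphere irradiance = S₀ (d̄/d)² cos θ_z = 1370 × 0.9766 × 0.8555 = 1144.61 W/m².

1145 W/m²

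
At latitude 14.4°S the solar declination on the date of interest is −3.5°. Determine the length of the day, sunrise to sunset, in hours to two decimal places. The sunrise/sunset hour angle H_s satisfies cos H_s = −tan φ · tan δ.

cos H_s = −tan(-14.4°) · tan(-3.5°) = -0.0157, so H_s = arccos(-0.0157) = 90.90°.
Day length = 2 H_s / 15° h⁻¹ = 181.80° / 15 = 12.120 h.

12.12 hours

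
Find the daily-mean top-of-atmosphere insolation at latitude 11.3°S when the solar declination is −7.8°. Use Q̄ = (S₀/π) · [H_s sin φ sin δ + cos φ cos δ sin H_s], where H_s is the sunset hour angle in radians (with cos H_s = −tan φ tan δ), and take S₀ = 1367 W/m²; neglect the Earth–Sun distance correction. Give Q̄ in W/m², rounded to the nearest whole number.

441 W/m²

cos H_s = −tan(-11.3°) · tan(-7.8°) = -0.0274, so H_s = arccos(-0.0274) = 91.57°. In radians, H_s = 1.5982.
H_s sin φ sin δ = 1.5982 × -0.1959 × -0.1357 = 0.0425.
cos φ cos δ sin H_s = 0.9806 × 0.9907 × 0.9996 = 0.9711.
Q̄ = (1367/π) × (0.0425 + 0.9711) = 435.13 × 1.0136 = 441.05 W/m².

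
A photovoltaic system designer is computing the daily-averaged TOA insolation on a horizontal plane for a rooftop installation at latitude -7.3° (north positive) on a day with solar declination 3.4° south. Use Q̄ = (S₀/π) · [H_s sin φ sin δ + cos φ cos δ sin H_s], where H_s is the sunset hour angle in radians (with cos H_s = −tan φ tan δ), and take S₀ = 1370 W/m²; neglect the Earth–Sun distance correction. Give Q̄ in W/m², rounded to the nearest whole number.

437 W/m²

The sunset hour angle satisfies cos H_s = −tan φ tan δ = -0.0076, giving H_s = 90.44°. In radians, H_s = 1.5785.
H_s sin φ sin δ = 1.5785 × -0.1271 × -0.0593 = 0.0119.
cos φ cos δ sin H_s = 0.9919 × 0.9982 × 1.0000 = 0.9901.
Q̄ = (1370/π) × (0.0119 + 0.9901) = 436.08 × 1.0020 = 436.95 W/m².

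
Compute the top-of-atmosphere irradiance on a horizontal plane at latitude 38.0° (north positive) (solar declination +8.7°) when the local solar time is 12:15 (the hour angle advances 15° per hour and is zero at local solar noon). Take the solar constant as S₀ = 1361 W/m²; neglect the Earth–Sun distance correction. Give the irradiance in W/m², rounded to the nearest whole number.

1185 W/m²

Hour angle H = 15° × (12.25 − 12) = 3.75°.
cos θ_z = sin φ sin δ + cos φ cos δ cos H = (0.6157)(0.1513) + (0.7880)(0.9885)(0.9979) = 0.8705.
Top-of-atmosphere irradiance = S₀ cos θ_z = 1361 × 0.8705 = 1184.75 W/m².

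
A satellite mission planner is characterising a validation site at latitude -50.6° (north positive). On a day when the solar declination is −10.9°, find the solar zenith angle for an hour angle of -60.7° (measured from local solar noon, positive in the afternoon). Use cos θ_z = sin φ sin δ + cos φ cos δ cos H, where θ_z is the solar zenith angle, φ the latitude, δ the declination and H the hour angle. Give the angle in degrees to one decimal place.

63.2°

With φ = -50.6°, δ = -10.9°, H = -60.70°: sin φ sin δ = 0.1461, cos φ cos δ cos H = 0.3050, so cos θ_z = 0.4511.
θ_z = arccos(0.4511) = 63.19°.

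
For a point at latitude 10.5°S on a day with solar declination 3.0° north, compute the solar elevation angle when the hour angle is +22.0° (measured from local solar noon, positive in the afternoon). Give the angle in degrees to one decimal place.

64.3°

cos θ_z = sin(-10.5°) sin(3.0°) + cos(-10.5°) cos(3.0°) cos(22.00°) = -0.0095 + 0.9104 = 0.9009.
θ_z = arccos(0.9009) = 25.72°, so the elevation is 90° − 25.72° = 64.28°.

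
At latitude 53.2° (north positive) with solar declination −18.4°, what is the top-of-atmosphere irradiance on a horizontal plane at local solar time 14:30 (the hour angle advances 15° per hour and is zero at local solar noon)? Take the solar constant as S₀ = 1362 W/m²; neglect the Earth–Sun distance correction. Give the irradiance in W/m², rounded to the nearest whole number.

Hour angle H = 15° × (14.5 − 12) = 37.50°.
cos θ_z = sin φ sin δ + cos φ cos δ cos H = (0.8007)(-0.3156) + (0.5990)(0.9489)(0.7934) = 0.1983.
Top-of-atmosphere irradiance = S₀ cos θ_z = 1362 × 0.1983 = 270.08 W/m².

270 W/m²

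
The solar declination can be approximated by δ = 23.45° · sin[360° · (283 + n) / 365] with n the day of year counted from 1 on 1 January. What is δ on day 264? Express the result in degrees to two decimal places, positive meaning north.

360 × (283 + 264) / 365 = 539.507°; sin(539.507°) = 0.0086.
δ = 23.45 × 0.0086 = 0.202° ≈ +0.20°.

+0.20°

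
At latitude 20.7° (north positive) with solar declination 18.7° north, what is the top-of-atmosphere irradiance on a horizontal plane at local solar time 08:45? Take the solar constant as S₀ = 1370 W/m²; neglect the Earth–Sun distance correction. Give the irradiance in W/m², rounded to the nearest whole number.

956 W/m²

Hour angle H = 15° × (8.75 − 12) = -48.75°.
cos θ_z = sin(20.7°) sin(18.7°) + cos(20.7°) cos(18.7°) cos(-48.75°) = 0.1133 + 0.5842 = 0.6975.
Top-of-atmosphere irradiance = S₀ cos θ_z = 1370 × 0.6975 = 955.58 W/m².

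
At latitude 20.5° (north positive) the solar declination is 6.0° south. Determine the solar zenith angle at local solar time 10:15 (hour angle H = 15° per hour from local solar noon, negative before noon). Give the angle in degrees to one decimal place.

37.0°

Hour angle H = 15° × (10.25 − 12) = -26.25°.
With φ = 20.5°, δ = -6.0°, H = -26.25°: sin φ sin δ = -0.0366, cos φ cos δ cos H = 0.8355, so cos θ_z = 0.7989.
θ_z = arccos(0.7989) = 36.97°.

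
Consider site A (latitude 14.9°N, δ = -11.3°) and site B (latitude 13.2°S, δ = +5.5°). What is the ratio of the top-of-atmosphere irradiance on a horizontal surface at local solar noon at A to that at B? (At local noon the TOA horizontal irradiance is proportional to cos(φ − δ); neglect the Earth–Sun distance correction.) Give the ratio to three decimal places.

A: cos θ_z = cos(14.9° − (-11.3°)) = 0.8973.
B: cos θ_z = cos(-13.2° − (5.5°)) = 0.9472.
Ratio A/B = 0.8973 / 0.9472 = 0.9473.

0.947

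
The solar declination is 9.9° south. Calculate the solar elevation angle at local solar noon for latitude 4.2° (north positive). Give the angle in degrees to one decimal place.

At local solar noon the hour angle is zero, so the elevation is 90° − |φ − δ| = 90° − |4.2° − (-9.9°)| = 90° − 14.1° = 75.9°.

75.9°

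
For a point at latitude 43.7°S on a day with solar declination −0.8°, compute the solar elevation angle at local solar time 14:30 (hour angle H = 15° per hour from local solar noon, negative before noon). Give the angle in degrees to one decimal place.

35.7°

Hour angle H = 15° × (14.5 − 12) = 37.50°.
With φ = -43.7°, δ = -0.8°, H = 37.50°: sin φ sin δ = 0.0096, cos φ cos δ cos H = 0.5735, so cos θ_z = 0.5831.
θ_z = arccos(0.5831) = 54.33°, so the elevation is 90° − 54.33° = 35.67°.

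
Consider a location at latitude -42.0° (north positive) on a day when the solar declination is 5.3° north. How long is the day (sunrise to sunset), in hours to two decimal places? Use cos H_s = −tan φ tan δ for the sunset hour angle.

−tan φ tan δ = −(-0.9004)(0.0928) = 0.0836; H_s = arccos(0.0836) = 85.20°.
Day length = 2 H_s / 15° h⁻¹ = 170.40° / 15 = 11.360 h.

11.36 hours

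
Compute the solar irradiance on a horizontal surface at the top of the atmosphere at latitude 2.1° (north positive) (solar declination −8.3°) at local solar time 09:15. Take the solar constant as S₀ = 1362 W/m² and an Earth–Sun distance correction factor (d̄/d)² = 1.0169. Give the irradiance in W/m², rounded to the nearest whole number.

Hour angle H = 15° × (9.25 − 12) = -41.25°.
With φ = 2.1°, δ = -8.3°, H = -41.25°: sin φ sin δ = -0.0053, cos φ cos δ cos H = 0.7435, so cos θ_z = 0.7382.
Top-of-atmosphere irradiance = S₀ (d̄/d)² cos θ_z = 1362 × 1.0169 × 0.7382 = 1022.42 W/m².

1022 W/m²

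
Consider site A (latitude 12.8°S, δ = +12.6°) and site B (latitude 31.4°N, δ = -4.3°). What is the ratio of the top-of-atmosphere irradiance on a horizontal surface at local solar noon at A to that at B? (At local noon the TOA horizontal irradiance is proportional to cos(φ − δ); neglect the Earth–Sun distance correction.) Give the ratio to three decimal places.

1.112

A: cos θ_z = cos(-12.8° − (12.6°)) = 0.9033.
B: cos θ_z = cos(31.4° − (-4.3°)) = 0.8121.
Ratio A/B = 0.9033 / 0.8121 = 1.1123.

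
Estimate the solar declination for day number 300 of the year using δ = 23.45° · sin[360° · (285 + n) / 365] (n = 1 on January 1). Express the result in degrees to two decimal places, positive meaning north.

-14.11°

360 × (285 + 300) / 365 = 576.986°; sin(576.986°) = -0.6016.
δ = 23.45 × -0.6016 = -14.108° ≈ -14.11°.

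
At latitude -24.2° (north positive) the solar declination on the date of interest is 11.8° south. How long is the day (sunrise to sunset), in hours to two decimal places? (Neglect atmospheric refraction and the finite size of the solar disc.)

12.72 hours

The sunset hour angle satisfies cos H_s = −tan φ tan δ = -0.0939, giving H_s = 95.39°.
Day length = 2 H_s / 15° h⁻¹ = 190.78° / 15 = 12.719 h.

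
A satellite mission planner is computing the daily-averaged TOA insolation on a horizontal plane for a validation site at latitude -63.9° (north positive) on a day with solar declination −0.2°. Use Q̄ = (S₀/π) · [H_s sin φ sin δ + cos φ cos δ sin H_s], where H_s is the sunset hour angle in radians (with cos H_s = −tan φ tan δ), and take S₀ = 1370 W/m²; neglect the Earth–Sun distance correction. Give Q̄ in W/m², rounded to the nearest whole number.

The sunset hour angle satisfies cos H_s = −tan φ tan δ = -0.0071, giving H_s = 90.41°. In radians, H_s = 1.5780.
H_s sin φ sin δ = 1.5780 × -0.8980 × -0.0035 = 0.0050.
cos φ cos δ sin H_s = 0.4399 × 1.0000 × 1.0000 = 0.4399.
Q̄ = (1370/π) × (0.0050 + 0.4399) = 436.08 × 0.4449 = 194.01 W/m².

194 W/m²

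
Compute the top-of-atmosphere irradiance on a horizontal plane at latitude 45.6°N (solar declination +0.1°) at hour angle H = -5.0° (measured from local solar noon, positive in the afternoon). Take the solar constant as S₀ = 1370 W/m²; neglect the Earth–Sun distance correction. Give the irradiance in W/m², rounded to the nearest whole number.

cos θ_z = sin φ sin δ + cos φ cos δ cos H = (0.7145)(0.0017) + (0.6997)(1.0000)(0.9962) = 0.6983.
Top-of-atmosphere irradiance = S₀ cos θ_z = 1370 × 0.6983 = 956.67 W/m².

957 W/m²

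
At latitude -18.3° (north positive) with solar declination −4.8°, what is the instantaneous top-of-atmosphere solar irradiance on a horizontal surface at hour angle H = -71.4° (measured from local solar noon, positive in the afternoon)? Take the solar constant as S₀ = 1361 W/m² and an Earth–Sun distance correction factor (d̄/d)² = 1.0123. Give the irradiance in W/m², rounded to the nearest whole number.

452 W/m²

cos θ_z = sin φ sin δ + cos φ cos δ cos H = (-0.3140)(-0.0837) + (0.9494)(0.9965)(0.3190) = 0.3281.
Top-of-atmosphere irradiance = S₀ (d̄/d)² cos θ_z = 1361 × 1.0123 × 0.3281 = 452.04 W/m².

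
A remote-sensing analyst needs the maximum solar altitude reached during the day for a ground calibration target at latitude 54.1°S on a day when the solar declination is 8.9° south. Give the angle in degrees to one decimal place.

44.8°

At local solar noon the hour angle is zero, so the elevation is 90° − |φ − δ| = 90° − |-54.1° − (-8.9°)| = 90° − 45.2° = 44.8°.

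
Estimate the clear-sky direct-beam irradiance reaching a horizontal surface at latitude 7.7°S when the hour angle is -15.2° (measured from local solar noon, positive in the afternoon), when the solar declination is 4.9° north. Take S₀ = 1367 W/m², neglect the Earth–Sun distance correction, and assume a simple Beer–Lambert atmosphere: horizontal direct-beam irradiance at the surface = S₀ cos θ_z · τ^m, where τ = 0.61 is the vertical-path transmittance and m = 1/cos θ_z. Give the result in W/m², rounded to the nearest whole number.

cos θ_z = sin(-7.7°) sin(4.9°) + cos(-7.7°) cos(4.9°) cos(-15.20°) = -0.0114 + 0.9528 = 0.9414.
Air mass m = 1/cos θ_z = 1/0.9414 = 1.062; τ^m = 0.61^1.062 = 0.5916.
Surface direct beam = 1367 × 0.9414 × 0.5916 = 761.33 W/m².

761 W/m²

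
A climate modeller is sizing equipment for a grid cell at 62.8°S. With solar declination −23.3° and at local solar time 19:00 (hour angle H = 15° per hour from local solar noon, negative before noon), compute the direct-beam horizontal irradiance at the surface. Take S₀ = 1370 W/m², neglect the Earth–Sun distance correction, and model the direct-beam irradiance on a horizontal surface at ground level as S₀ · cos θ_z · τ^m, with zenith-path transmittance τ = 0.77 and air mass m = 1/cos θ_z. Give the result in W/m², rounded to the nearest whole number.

114 W/m²

Hour angle H = 15° × (19 − 12) = 105.00°.
cos θ_z = sin φ sin δ + cos φ cos δ cos H = (-0.8894)(-0.3955) + (0.4571)(0.9184)(-0.2588) = 0.2431.
Air mass m = 1/cos θ_z = 1/0.2431 = 4.114; τ^m = 0.77^4.114 = 0.3412.
Surface direct beam = 1370 × 0.2431 × 0.3412 = 113.64 W/m².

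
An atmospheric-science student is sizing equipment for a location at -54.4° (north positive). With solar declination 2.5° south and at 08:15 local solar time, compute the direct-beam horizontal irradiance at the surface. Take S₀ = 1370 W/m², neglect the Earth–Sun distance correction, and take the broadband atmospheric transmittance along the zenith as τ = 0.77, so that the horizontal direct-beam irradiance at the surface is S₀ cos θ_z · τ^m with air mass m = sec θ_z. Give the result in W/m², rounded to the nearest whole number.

Hour angle H = 15° × (8.25 − 12) = -56.25°.
With φ = -54.4°, δ = -2.5°, H = -56.25°: sin φ sin δ = 0.0355, cos φ cos δ cos H = 0.3231, so cos θ_z = 0.3586.
Air mass m = 1/cos θ_z = 1/0.3586 = 2.789; τ^m = 0.77^2.789 = 0.4824.
Surface direct beam = 1370 × 0.3586 × 0.4824 = 236.99 W/m².

237 W/m²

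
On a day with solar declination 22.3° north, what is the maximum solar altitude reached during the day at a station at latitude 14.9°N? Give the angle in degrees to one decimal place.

82.6°

At local solar noon the hour angle is zero, so the elevation is 90° − |φ − δ| = 90° − |14.9° − (22.3°)| = 90° − 7.4° = 82.6°.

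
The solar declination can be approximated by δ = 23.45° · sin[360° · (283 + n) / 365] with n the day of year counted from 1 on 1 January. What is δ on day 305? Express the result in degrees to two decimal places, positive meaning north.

360 × (283 + 305) / 365 = 579.945°; sin(579.945°) = -0.6421.
δ = 23.45 × -0.6421 = -15.057° ≈ -15.06°.

-15.06°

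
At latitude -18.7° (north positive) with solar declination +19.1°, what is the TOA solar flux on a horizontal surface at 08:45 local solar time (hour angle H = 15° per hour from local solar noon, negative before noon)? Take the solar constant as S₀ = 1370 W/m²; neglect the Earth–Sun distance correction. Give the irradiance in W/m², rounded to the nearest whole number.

Hour angle H = 15° × (8.75 − 12) = -48.75°.
With φ = -18.7°, δ = 19.1°, H = -48.75°: sin φ sin δ = -0.1049, cos φ cos δ cos H = 0.5902, so cos θ_z = 0.4853.
Top-of-atmosphere irradiance = S₀ cos θ_z = 1370 × 0.4853 = 664.86 W/m².

665 W/m²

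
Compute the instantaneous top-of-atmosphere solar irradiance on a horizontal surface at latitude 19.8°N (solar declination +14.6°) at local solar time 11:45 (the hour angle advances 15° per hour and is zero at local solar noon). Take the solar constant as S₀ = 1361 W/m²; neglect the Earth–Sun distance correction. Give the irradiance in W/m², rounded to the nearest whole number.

1353 W/m²

Hour angle H = 15° × (11.75 − 12) = -3.75°.
cos θ_z = sin(19.8°) sin(14.6°) + cos(19.8°) cos(14.6°) cos(-3.75°) = 0.0854 + 0.9085 = 0.9939.
Top-of-atmosphere irradiance = S₀ cos θ_z = 1361 × 0.9939 = 1352.70 W/m².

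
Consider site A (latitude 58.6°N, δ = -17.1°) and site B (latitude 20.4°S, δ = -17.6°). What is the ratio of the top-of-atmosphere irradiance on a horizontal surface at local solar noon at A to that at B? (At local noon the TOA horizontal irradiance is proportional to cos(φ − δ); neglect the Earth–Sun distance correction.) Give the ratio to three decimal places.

A: cos θ_z = cos(58.6° − (-17.1°)) = 0.2470.
B: cos θ_z = cos(-20.4° − (-17.6°)) = 0.9988.
Ratio A/B = 0.2470 / 0.9988 = 0.2473.

0.247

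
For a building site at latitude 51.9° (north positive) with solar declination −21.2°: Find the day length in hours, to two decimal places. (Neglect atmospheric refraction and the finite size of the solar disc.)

8.05 hours

−tan φ tan δ = −(1.2753)(-0.3879) = 0.4947; H_s = arccos(0.4947) = 60.35°.
Day length = 2 H_s / 15° h⁻¹ = 120.70° / 15 = 8.047 h.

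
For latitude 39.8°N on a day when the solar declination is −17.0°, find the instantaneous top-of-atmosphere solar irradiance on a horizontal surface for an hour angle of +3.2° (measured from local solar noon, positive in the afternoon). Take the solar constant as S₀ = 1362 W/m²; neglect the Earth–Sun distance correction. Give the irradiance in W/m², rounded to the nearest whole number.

744 W/m²

With φ = 39.8°, δ = -17.0°, H = 3.20°: sin φ sin δ = -0.1871, cos φ cos δ cos H = 0.7336, so cos θ_z = 0.5465.
Top-of-atmosphere irradiance = S₀ cos θ_z = 1362 × 0.5465 = 744.33 W/m².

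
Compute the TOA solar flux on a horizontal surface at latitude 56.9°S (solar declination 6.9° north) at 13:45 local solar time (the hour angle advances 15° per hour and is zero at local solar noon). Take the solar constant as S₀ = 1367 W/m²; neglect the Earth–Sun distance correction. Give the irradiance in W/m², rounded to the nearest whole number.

Hour angle H = 15° × (13.75 − 12) = 26.25°.
cos θ_z = sin φ sin δ + cos φ cos δ cos H = (-0.8377)(0.1201) + (0.5461)(0.9928)(0.8969) = 0.3857.
Top-of-atmosphere irradiance = S₀ cos θ_z = 1367 × 0.3857 = 527.25 W/m².

527 W/m²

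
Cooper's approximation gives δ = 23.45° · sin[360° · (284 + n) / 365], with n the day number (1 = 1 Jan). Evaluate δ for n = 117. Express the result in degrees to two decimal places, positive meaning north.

360 × (284 + 117) / 365 = 395.507°; sin(395.507°) = 0.5808.
δ = 23.45 × 0.5808 = 13.620° ≈ +13.62°.

+13.62°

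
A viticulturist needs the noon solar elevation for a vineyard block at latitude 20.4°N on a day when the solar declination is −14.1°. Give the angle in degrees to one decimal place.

At local solar noon the hour angle is zero, so the elevation is 90° − |φ − δ| = 90° − |20.4° − (-14.1°)| = 90° − 34.5° = 55.5°.

55.5°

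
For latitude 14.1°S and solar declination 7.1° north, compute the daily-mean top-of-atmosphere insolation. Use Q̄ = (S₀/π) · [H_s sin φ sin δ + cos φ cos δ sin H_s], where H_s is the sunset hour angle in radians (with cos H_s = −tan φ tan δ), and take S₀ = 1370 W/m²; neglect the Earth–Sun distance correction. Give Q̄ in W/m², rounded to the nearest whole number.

399 W/m²

The sunset hour angle satisfies cos H_s = −tan φ tan δ = 0.0313, giving H_s = 88.21°. In radians, H_s = 1.5396.
H_s sin φ sin δ = 1.5396 × -0.2436 × 0.1236 = -0.0464.
cos φ cos δ sin H_s = 0.9699 × 0.9923 × 0.9995 = 0.9620.
Q̄ = (1370/π) × (-0.0464 + 0.9620) = 436.08 × 0.9156 = 399.27 W/m².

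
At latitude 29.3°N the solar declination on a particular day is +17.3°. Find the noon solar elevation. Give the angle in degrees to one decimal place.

At local solar noon the hour angle is zero, so the elevation is 90° − |φ − δ| = 90° − |29.3° − (17.3°)| = 90° − 12.0° = 78.0°.

78.0°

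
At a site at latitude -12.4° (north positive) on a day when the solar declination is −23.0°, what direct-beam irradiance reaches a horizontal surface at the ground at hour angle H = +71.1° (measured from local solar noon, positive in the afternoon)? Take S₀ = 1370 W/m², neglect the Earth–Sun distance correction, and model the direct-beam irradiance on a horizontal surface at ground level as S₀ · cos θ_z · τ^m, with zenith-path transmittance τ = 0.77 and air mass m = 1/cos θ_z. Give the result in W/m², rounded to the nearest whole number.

cos θ_z = sin φ sin δ + cos φ cos δ cos H = (-0.2147)(-0.3907) + (0.9767)(0.9205)(0.3239) = 0.3751.
Air mass m = 1/cos θ_z = 1/0.3751 = 2.666; τ^m = 0.77^2.666 = 0.4982.
Surface direct beam = 1370 × 0.3751 × 0.4982 = 256.02 W/m².

256 W/m²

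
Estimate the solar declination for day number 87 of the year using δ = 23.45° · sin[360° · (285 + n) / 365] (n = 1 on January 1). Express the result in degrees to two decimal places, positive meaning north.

360 × (285 + 87) / 365 = 366.904°; sin(366.904°) = 0.1202.
δ = 23.45 × 0.1202 = 2.819° ≈ +2.82°.

+2.82°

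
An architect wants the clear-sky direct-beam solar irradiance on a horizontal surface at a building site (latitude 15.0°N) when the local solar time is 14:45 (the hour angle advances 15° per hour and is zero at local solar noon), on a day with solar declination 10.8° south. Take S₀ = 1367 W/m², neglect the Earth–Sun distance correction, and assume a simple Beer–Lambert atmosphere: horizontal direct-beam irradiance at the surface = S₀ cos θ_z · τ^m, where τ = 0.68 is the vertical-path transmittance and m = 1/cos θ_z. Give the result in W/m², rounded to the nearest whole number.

509 W/m²

Hour angle H = 15° × (14.75 − 12) = 41.25°.
With φ = 15.0°, δ = -10.8°, H = 41.25°: sin φ sin δ = -0.0485, cos φ cos δ cos H = 0.7134, so cos θ_z = 0.6649.
Air mass m = 1/cos θ_z = 1/0.6649 = 1.504; τ^m = 0.68^1.504 = 0.5599.
Surface direct beam = 1367 × 0.6649 × 0.5599 = 508.90 W/m².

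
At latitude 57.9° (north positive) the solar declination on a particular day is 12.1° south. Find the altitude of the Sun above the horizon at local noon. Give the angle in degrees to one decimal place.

20.0°

At local solar noon the hour angle is zero, so the elevation is 90° − |φ − δ| = 90° − |57.9° − (-12.1°)| = 90° − 70.0° = 20.0°.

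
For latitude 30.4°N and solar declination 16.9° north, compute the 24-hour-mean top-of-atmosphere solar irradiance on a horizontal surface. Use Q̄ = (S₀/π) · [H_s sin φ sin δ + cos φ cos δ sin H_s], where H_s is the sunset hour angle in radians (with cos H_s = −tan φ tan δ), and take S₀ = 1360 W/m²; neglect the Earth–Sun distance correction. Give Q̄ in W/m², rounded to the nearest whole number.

The sunset hour angle satisfies cos H_s = −tan φ tan δ = -0.1783, giving H_s = 100.27°. In radians, H_s = 1.7500.
H_s sin φ sin δ = 1.7500 × 0.5060 × 0.2907 = 0.2574.
cos φ cos δ sin H_s = 0.8625 × 0.9568 × 0.9840 = 0.8120.
Q̄ = (1360/π) × (0.2574 + 0.8120) = 432.90 × 1.0694 = 462.94 W/m².

463 W/m²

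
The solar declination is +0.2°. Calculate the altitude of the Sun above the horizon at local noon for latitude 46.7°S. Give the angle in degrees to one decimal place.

At local solar noon the hour angle is zero, so the elevation is 90° − |φ − δ| = 90° − |-46.7° − (0.2°)| = 90° − 46.9° = 43.1°.

43.1°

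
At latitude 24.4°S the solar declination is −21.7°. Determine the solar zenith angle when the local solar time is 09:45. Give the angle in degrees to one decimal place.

Hour angle H = 15° × (9.75 − 12) = -33.75°.
cos θ_z = sin φ sin δ + cos φ cos δ cos H = (-0.4131)(-0.3697) + (0.9107)(0.9291)(0.8315) = 0.8563.
θ_z = arccos(0.8563) = 31.10°.

31.1°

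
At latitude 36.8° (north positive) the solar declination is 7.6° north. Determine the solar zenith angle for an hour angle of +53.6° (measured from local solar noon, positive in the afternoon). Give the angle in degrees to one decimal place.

cos θ_z = sin(36.8°) sin(7.6°) + cos(36.8°) cos(7.6°) cos(53.60°) = 0.0792 + 0.4710 = 0.5502.
θ_z = arccos(0.5502) = 56.62°.

56.6°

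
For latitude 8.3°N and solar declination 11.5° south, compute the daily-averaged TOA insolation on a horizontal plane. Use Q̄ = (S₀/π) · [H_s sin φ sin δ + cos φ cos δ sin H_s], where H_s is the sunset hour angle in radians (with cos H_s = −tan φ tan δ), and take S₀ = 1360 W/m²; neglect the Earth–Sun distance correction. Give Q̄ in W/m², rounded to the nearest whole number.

400 W/m²

The sunset hour angle satisfies cos H_s = −tan φ tan δ = 0.0297, giving H_s = 88.30°. In radians, H_s = 1.5411.
H_s sin φ sin δ = 1.5411 × 0.1444 × -0.1994 = -0.0444.
cos φ cos δ sin H_s = 0.9895 × 0.9799 × 0.9996 = 0.9692.
Q̄ = (1360/π) × (-0.0444 + 0.9692) = 432.90 × 0.9248 = 400.35 W/m².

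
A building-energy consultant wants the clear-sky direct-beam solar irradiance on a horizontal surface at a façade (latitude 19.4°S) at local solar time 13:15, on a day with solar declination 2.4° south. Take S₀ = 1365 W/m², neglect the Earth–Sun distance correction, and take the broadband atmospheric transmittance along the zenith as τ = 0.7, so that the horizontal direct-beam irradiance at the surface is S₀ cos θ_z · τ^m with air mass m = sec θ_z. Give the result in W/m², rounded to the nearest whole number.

835 W/m²

Hour angle H = 15° × (13.25 − 12) = 18.75°.
With φ = -19.4°, δ = -2.4°, H = 18.75°: sin φ sin δ = 0.0139, cos φ cos δ cos H = 0.8924, so cos θ_z = 0.9063.
Air mass m = 1/cos θ_z = 1/0.9063 = 1.103; τ^m = 0.7^1.103 = 0.6748.
Surface direct beam = 1365 × 0.9063 × 0.6748 = 834.79 W/m².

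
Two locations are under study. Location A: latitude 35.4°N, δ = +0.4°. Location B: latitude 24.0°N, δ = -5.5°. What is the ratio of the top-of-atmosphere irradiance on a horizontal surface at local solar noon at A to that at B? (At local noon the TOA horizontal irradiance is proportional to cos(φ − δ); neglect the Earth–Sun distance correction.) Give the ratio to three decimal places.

A: cos θ_z = cos(35.4° − (0.4°)) = 0.8192.
B: cos θ_z = cos(24.0° − (-5.5°)) = 0.8704.
Ratio A/B = 0.8192 / 0.8704 = 0.9412.

0.941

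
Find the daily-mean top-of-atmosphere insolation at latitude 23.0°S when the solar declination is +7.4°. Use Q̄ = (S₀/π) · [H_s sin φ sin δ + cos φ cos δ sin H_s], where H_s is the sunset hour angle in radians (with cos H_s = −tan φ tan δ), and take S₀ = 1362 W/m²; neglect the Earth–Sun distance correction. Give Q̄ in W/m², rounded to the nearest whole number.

362 W/m²

−tan φ tan δ = −(-0.4245)(0.1299) = 0.0551; H_s = arccos(0.0551) = 86.84°. In radians, H_s = 1.5156.
H_s sin φ sin δ = 1.5156 × -0.3907 × 0.1288 = -0.0763.
cos φ cos δ sin H_s = 0.9205 × 0.9917 × 0.9985 = 0.9115.
Q̄ = (1362/π) × (-0.0763 + 0.9115) = 433.54 × 0.8352 = 362.09 W/m².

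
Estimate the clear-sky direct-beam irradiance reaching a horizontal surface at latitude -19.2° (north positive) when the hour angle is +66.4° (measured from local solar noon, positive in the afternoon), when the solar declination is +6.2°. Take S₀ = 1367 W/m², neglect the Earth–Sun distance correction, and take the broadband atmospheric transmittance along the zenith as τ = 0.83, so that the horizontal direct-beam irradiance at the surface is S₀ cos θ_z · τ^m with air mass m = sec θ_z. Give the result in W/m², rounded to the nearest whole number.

With φ = -19.2°, δ = 6.2°, H = 66.40°: sin φ sin δ = -0.0355, cos φ cos δ cos H = 0.3759, so cos θ_z = 0.3404.
Air mass m = 1/cos θ_z = 1/0.3404 = 2.938; τ^m = 0.83^2.938 = 0.5784.
Surface direct beam = 1367 × 0.3404 × 0.5784 = 269.15 W/m².

269 W/m²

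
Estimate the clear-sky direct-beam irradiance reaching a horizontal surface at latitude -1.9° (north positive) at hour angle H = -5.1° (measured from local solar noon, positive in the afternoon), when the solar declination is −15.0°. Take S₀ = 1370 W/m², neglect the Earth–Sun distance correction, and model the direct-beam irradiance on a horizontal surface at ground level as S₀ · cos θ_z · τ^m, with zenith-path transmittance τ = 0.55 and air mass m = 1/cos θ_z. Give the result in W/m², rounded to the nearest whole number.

cos θ_z = sin(-1.9°) sin(-15.0°) + cos(-1.9°) cos(-15.0°) cos(-5.10°) = 0.0086 + 0.9616 = 0.9702.
Air mass m = 1/cos θ_z = 1/0.9702 = 1.031; τ^m = 0.55^1.031 = 0.5399.
Surface direct beam = 1370 × 0.9702 × 0.5399 = 717.62 W/m².

718 W/m²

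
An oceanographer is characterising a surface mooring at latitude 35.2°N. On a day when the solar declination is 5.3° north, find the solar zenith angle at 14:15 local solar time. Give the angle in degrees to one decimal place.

Hour angle H = 15° × (14.25 − 12) = 33.75°.
cos θ_z = sin φ sin δ + cos φ cos δ cos H = (0.5764)(0.0924) + (0.8171)(0.9957)(0.8315) = 0.7298.
θ_z = arccos(0.7298) = 43.13°.

43.1°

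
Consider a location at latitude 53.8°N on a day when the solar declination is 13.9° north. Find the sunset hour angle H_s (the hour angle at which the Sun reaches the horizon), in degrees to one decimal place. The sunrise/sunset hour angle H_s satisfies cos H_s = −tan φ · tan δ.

−tan φ tan δ = −(1.3663)(0.2475) = -0.3382; H_s = arccos(-0.3382) = 109.77°.

109.8°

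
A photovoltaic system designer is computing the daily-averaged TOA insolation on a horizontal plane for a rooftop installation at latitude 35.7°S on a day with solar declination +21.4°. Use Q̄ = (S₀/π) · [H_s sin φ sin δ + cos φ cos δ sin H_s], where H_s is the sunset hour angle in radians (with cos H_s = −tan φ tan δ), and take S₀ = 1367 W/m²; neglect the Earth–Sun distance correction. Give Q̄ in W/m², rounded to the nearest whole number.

197 W/m²

The sunset hour angle satisfies cos H_s = −tan φ tan δ = 0.2816, giving H_s = 73.64°. In radians, H_s = 1.2853.
H_s sin φ sin δ = 1.2853 × -0.5835 × 0.3649 = -0.2737.
cos φ cos δ sin H_s = 0.8121 × 0.9311 × 0.9595 = 0.7255.
Q̄ = (1367/π) × (-0.2737 + 0.7255) = 435.13 × 0.4518 = 196.59 W/m².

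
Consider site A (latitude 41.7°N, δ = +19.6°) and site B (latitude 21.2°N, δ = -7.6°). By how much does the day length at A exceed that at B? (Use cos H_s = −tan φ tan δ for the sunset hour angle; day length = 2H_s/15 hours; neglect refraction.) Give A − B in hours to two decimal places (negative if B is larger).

+2.86 h

A: H_s = arccos(−tan 41.7° · tan 19.6°) = 108.50°, so 2H_s/15 = 14.4667 h.
B: H_s = arccos(−tan 21.2° · tan -7.6°) = 87.03°, so 2H_s/15 = 11.6040 h.
A − B = 14.4667 − 11.6040 = 2.8627 h.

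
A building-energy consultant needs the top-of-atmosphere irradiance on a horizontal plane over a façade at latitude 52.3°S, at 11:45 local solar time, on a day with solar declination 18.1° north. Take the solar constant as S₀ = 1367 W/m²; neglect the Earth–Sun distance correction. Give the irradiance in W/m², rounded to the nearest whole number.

Hour angle H = 15° × (11.75 − 12) = -3.75°.
cos θ_z = sin φ sin δ + cos φ cos δ cos H = (-0.7912)(0.3107) + (0.6115)(0.9505)(0.9979) = 0.3342.
Top-of-atmosphere irradiance = S₀ cos θ_z = 1367 × 0.3342 = 456.85 W/m².

457 W/m²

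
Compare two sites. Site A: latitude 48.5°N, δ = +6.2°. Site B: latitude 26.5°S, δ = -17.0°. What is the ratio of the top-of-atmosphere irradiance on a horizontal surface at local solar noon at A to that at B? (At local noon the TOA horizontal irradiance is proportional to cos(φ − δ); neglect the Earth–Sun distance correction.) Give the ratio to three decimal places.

0.750

A: cos θ_z = cos(48.5° − (6.2°)) = 0.7396.
B: cos θ_z = cos(-26.5° − (-17.0°)) = 0.9863.
Ratio A/B = 0.7396 / 0.9863 = 0.7499.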